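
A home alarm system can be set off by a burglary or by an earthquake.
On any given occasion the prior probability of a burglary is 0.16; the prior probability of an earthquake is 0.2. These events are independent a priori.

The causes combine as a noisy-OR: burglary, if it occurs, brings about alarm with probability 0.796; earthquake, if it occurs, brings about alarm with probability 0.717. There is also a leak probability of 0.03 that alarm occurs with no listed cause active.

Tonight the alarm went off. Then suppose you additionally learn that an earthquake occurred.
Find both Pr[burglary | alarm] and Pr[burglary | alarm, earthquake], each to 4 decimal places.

Under noisy-OR, P(alarm | causes) = 1 − (1−0.03)·∏(1−qᵢ) over the active causes.
Sum P(alarm|·) weighted by the priors over the 4 (burglary, earthquake) configurations:
  P(alarm) = 0.03*0.84*0.8 + 0.72549*0.84*0.2 + 0.80212*0.16*0.8 + 0.944*0.16*0.2
        = 0.020160 + 0.121882 + 0.102671 + 0.030208 = 0.274921
Configurations with burglary contribute 0.132879, so
  P(burglary | alarm) = 0.132879 / 0.274921 ≈ 0.4833

With the extra evidence:
Enumerate both values of burglary and weight by the priors:
  P(alarm | earthquake) = 0.72549*0.84 + 0.944*0.16
        = 0.609412 + 0.151040 = 0.760452
Configurations with burglary contribute 0.151040, so
  P(burglary | alarm, earthquake) = 0.151040 / 0.760452 ≈ 0.1986
The drop from 0.4833 to 0.1986 is the explaining-away (discounting) effect.

Pr[burglary | alarm] ≈ 0.4833; Pr[burglary | alarm, earthquake] ≈ 0.1986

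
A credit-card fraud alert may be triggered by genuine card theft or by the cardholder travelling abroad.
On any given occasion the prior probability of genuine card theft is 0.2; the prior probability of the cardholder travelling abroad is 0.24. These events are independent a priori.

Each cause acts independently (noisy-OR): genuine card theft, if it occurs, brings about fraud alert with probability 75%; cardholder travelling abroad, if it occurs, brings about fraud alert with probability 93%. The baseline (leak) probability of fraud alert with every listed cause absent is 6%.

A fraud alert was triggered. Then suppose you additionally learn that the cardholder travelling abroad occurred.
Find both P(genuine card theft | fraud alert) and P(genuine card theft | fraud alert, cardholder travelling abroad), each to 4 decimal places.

P(genuine card theft | fraud alert) ≈ 0.4310; P(genuine card theft | fraud alert, cardholder travelling abroad) ≈ 0.2084

Under noisy-OR, P(fraud alert | causes) = 1 − (1−0.06)·∏(1−qᵢ) over the active causes.
Enumerate the 4 (genuine card theft, cardholder travelling abroad) configurations and weight by the priors:
  P(fraud alert) = 0.06*0.8*0.76 + 0.9342*0.8*0.24 + 0.765*0.2*0.76 + 0.98355*0.2*0.24
        = 0.036480 + 0.179366 + 0.116280 + 0.047210 = 0.379336
Keeping only the genuine card theft-present terms gives 0.163490, so
  P(genuine card theft | fraud alert) = 0.163490 / 0.379336 ≈ 0.4310

With the extra evidence:
P(fraud alert | cardholder travelling abroad) = 0.9342*0.8 + 0.98355*0.2 = 0.747360 + 0.196710 = 0.944070
Of this, 0.196710 comes from 0.98355*0.2 (the genuine card theft=true cases).
So P(genuine card theft | fraud alert, cardholder travelling abroad) = 0.196710/0.944070 ≈ 0.2084.
— cardholder travelling abroad explains away the evidence for genuine card theft.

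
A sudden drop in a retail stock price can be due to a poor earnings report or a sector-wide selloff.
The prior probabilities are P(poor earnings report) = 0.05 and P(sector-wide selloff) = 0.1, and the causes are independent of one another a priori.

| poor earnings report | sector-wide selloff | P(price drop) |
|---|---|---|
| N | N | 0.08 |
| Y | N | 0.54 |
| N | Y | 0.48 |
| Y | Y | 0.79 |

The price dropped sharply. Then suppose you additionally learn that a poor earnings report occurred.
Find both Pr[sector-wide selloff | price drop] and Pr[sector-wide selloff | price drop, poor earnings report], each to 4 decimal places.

Pr[sector-wide selloff | price drop] ≈ 0.3483; Pr[sector-wide selloff | price drop, poor earnings report] ≈ 0.1398

Enumerate the 4 (poor earnings report, sector-wide selloff) configurations and weight by the priors:
  P(price drop) = 0.08*0.95*0.9 + 0.48*0.95*0.1 + 0.54*0.05*0.9 + 0.79*0.05*0.1
        = 0.068400 + 0.045600 + 0.024300 + 0.003950 = 0.142250
Configurations with sector-wide selloff contribute 0.049550, so
  P(sector-wide selloff | price drop) = 0.049550 / 0.142250 ≈ 0.3483

Now condition on the additional information:
P(price drop | poor earnings report) = 0.54×0.9 + 0.79×0.1 = 0.486000 + 0.079000 = 0.565000
Restricting to configurations with sector-wide selloff present: 0.79×0.1 = 0.079000.
P(sector-wide selloff | price drop, poor earnings report) = 0.079000 / 0.565000 ≈ 0.1398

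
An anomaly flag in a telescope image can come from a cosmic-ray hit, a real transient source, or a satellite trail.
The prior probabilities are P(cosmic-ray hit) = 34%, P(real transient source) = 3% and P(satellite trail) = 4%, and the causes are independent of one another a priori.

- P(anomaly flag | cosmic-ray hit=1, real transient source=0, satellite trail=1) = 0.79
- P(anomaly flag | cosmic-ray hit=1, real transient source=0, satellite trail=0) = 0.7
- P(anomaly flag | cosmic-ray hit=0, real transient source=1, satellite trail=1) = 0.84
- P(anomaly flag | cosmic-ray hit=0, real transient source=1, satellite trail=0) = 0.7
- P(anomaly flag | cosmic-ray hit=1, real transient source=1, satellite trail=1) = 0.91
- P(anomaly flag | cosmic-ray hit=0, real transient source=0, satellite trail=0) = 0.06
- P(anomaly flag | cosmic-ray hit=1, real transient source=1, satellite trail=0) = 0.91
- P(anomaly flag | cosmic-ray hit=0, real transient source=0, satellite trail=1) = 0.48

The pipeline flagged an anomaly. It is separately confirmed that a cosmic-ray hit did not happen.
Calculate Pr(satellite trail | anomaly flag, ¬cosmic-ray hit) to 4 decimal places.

For the numerator, keep only satellite trail=true terms: 0.018624 + 0.001008 = 0.019632
Denominator P(anomaly flag | ¬cosmic-ray hit): 0.06×0.97×0.96 + 0.48×0.97×0.04 + 0.7×0.03×0.96 + 0.84×0.03×0.04 = 0.095664
P(satellite trail | anomaly flag, ¬cosmic-ray hit) = 0.019632/0.095664 ≈ 0.2052

Pr(satellite trail | anomaly flag, ¬cosmic-ray hit) ≈ 0.2052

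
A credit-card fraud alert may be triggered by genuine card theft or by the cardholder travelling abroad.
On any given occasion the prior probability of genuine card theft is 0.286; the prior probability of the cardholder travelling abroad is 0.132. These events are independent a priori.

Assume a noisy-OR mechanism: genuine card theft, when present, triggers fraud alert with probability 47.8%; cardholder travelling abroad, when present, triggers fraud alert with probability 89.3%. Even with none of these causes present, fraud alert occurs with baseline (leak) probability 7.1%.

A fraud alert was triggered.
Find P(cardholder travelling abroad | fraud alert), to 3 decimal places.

Under noisy-OR, P(fraud alert | causes) = 1 − (1−0.071)·∏(1−qᵢ) over the active causes.
For the numerator, keep only cardholder travelling abroad=true terms: 0.084879 + 0.035793 = 0.120672
Denominator P(fraud alert): 0.071×0.714×0.868 + 0.900597×0.714×0.132 + 0.515062×0.286×0.868 + 0.948112×0.286×0.132 = 0.292537
Posterior = 0.120672 / 0.292537 ≈ 0.413

P(cardholder travelling abroad | fraud alert) ≈ 0.413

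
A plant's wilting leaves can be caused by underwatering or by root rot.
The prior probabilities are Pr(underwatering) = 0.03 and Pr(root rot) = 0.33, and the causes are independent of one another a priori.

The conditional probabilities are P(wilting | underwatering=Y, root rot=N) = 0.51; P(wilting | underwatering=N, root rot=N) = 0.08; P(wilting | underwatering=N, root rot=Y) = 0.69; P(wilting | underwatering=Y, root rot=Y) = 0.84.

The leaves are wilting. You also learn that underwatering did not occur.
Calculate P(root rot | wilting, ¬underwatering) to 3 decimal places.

P(wilting | ¬underwatering) = 0.08·0.67 + 0.69·0.33 = 0.053600 + 0.227700 = 0.281300
Of this, 0.227700 comes from 0.69·0.33 (the root rot=true cases).
P(root rot | wilting, ¬underwatering) = 0.227700 / 0.281300 ≈ 0.809

P(root rot | wilting, ¬underwatering) ≈ 0.809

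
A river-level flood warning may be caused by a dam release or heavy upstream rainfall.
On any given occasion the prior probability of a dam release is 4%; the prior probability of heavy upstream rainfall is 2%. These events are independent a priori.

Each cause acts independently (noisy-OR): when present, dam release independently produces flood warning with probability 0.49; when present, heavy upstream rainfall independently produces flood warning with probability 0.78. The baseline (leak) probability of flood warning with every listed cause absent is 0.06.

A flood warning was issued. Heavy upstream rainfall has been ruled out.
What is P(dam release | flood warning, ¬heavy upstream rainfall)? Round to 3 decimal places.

Under noisy-OR, P(flood warning | causes) = 1 − (1−0.06)·∏(1−qᵢ) over the active causes.
Weight on dam release=true, given the evidence: 0.5206*0.04 = 0.020824
Denominator P(flood warning | ¬heavy upstream rainfall): 0.06*0.96 + 0.5206*0.04 = 0.078424
P(dam release | flood warning, ¬heavy upstream rainfall) = 0.020824/0.078424 ≈ 0.266

P(dam release | flood warning, ¬heavy upstream rainfall) ≈ 0.266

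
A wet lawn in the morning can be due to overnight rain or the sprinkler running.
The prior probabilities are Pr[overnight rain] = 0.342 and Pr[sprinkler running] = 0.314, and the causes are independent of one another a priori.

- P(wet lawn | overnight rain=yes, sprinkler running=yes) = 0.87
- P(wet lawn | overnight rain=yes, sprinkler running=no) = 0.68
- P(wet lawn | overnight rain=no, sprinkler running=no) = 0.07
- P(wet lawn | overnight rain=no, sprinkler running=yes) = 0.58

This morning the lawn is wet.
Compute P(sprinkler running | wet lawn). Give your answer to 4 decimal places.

P(wet lawn) = 0.07*0.658*0.686 + 0.58*0.658*0.314 + 0.68*0.342*0.686 + 0.87*0.342*0.314 = 0.031597 + 0.119835 + 0.159536 + 0.093428 = 0.404396
The sprinkler running-present share is 0.119835 + 0.093428 = 0.213263.
P(sprinkler running | wet lawn) = 0.213263 / 0.404396 ≈ 0.5274

P(sprinkler running | wet lawn) ≈ 0.5274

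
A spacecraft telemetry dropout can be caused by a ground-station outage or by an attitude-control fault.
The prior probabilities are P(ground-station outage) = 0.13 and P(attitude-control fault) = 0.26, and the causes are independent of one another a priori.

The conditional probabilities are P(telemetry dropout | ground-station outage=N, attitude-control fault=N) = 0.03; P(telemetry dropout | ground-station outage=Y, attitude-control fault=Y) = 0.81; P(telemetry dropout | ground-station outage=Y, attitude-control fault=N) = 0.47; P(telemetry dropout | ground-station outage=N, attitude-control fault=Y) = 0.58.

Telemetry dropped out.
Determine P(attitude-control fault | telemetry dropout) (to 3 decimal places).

P(telemetry dropout) = 0.03*0.87*0.74 + 0.58*0.87*0.26 + 0.47*0.13*0.74 + 0.81*0.13*0.26 = 0.019314 + 0.131196 + 0.045214 + 0.027378 = 0.223102
The attitude-control fault-present share is 0.131196 + 0.027378 = 0.158574.
So P(attitude-control fault | telemetry dropout) = 0.158574/0.223102 ≈ 0.711.

P(attitude-control fault | telemetry dropout) ≈ 0.711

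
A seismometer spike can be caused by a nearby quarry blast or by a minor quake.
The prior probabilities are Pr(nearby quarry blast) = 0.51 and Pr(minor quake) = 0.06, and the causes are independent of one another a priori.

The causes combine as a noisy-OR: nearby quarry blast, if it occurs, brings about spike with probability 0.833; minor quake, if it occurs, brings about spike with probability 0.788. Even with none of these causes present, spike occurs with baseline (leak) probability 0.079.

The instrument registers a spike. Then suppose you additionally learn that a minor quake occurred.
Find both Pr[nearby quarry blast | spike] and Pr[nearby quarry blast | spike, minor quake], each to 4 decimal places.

Pr[nearby quarry blast | spike] ≈ 0.8788; Pr[nearby quarry blast | spike, minor quake] ≈ 0.5558

Under noisy-OR, P(spike | causes) = 1 − (1−0.079)·∏(1−qᵢ) over the active causes.
P(spike) = 0.079*0.49*0.94 + 0.804748*0.49*0.06 + 0.846193*0.51*0.94 + 0.967393*0.51*0.06 = 0.036387 + 0.023660 + 0.405665 + 0.029602 = 0.495314
Restricting to configurations with nearby quarry blast present: 0.405665 + 0.029602 = 0.435267.
Hence the posterior is 0.435267/0.495314 ≈ 0.8788.

Now also conditioning on minor quake=true:
P(spike | minor quake) = 0.804748×0.49 + 0.967393×0.51 = 0.394327 + 0.493370 = 0.887697
Restricting to configurations with nearby quarry blast present: 0.967393×0.51 = 0.493370.
Hence the posterior is 0.493370/0.887697 ≈ 0.5558.
— minor quake explains away the evidence for nearby quarry blast.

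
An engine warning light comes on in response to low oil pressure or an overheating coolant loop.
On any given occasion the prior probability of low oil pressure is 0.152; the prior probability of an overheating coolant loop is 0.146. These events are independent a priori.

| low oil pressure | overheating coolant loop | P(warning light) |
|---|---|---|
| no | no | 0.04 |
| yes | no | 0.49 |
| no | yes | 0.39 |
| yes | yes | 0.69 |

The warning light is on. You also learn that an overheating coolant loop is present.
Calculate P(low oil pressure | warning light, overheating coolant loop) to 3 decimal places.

P(warning light | overheating coolant loop) = 0.39×0.848 + 0.69×0.152 = 0.330720 + 0.104880 = 0.435600
Restricting to configurations with low oil pressure present: 0.69×0.152 = 0.104880.
So P(low oil pressure | warning light, overheating coolant loop) = 0.104880/0.435600 ≈ 0.241.

P(low oil pressure | warning light, overheating coolant loop) ≈ 0.241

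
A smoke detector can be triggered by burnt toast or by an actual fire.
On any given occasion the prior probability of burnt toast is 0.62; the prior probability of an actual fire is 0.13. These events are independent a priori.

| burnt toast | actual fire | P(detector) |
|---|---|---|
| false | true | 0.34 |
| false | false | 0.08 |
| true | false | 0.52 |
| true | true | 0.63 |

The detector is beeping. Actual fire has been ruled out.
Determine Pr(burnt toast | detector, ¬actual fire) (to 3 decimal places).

P(detector | ¬actual fire) = 0.08×0.38 + 0.52×0.62 = 0.030400 + 0.322400 = 0.352800
The burnt toast-present share is 0.52×0.62 = 0.322400.
P(burnt toast | detector, ¬actual fire) = 0.322400 / 0.352800 ≈ 0.914

Pr(burnt toast | detector, ¬actual fire) ≈ 0.914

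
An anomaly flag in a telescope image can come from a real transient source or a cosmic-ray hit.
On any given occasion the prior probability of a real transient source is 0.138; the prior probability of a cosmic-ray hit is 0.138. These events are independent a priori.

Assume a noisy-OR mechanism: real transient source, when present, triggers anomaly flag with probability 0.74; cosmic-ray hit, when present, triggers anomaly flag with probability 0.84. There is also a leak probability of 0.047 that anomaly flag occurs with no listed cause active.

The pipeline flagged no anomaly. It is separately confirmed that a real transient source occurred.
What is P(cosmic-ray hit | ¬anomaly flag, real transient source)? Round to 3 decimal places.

Under noisy-OR, P(anomaly flag | causes) = 1 − (1−0.047)·∏(1−qᵢ) over the active causes.
By total probability over both values of cosmic-ray hit:
  P(¬anomaly flag | real transient source) = 0.24778*0.862 + 0.039645*0.138
        = 0.213586 + 0.005471 = 0.219057
The terms with cosmic-ray hit present sum to 0.005471, so
  P(cosmic-ray hit | ¬anomaly flag, real transient source) = 0.005471 / 0.219057 ≈ 0.025

P(cosmic-ray hit | ¬anomaly flag, real transient source) ≈ 0.025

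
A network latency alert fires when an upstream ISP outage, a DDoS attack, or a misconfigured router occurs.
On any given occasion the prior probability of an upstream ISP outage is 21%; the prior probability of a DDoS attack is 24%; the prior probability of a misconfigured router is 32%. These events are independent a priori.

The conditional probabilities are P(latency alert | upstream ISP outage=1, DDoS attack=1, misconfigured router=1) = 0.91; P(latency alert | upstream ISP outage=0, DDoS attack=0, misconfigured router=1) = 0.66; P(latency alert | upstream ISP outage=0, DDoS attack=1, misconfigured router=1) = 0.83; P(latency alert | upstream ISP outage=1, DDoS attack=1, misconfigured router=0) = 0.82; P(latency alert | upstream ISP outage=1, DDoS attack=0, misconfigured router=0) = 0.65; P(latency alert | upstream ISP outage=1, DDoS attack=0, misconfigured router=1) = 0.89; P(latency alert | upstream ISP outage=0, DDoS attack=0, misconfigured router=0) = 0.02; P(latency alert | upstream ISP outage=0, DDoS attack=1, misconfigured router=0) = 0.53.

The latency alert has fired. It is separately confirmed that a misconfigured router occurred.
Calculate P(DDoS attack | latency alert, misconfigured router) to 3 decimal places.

P(latency alert | misconfigured router) = 0.66*0.79*0.76 + 0.83*0.79*0.24 + 0.89*0.21*0.76 + 0.91*0.21*0.24 = 0.396264 + 0.157368 + 0.142044 + 0.045864 = 0.741540
Restricting to configurations with DDoS attack present: 0.157368 + 0.045864 = 0.203232.
P(DDoS attack | latency alert, misconfigured router) = 0.203232 / 0.741540 ≈ 0.274

P(DDoS attack | latency alert, misconfigured router) ≈ 0.274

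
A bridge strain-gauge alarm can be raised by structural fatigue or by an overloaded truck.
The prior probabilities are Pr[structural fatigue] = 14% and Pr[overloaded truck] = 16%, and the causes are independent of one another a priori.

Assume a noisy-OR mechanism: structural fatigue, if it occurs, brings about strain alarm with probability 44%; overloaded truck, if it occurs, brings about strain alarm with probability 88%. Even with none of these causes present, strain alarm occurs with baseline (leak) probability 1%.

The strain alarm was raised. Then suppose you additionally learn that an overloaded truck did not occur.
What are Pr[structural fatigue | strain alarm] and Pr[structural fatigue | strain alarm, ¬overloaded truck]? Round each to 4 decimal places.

Pr[structural fatigue | strain alarm] ≈ 0.3633; Pr[structural fatigue | strain alarm, ¬overloaded truck] ≈ 0.8788

Under noisy-OR, P(strain alarm | causes) = 1 − (1−0.01)·∏(1−qᵢ) over the active causes.
P(strain alarm) = 0.01·0.86·0.84 + 0.8812·0.86·0.16 + 0.4456·0.14·0.84 + 0.933472·0.14·0.16 = 0.007224 + 0.121253 + 0.052403 + 0.020910 = 0.201790
Of this, 0.073313 comes from 0.052403 + 0.020910 (the structural fatigue=true cases).
Hence the posterior is 0.073313/0.201790 ≈ 0.3633.

Now also conditioning on overloaded truck≠true:
By total probability over both values of structural fatigue:
  P(strain alarm | ¬overloaded truck) = 0.01×0.86 + 0.4456×0.14
        = 0.008600 + 0.062384 = 0.070984
Keeping only the structural fatigue-present terms gives 0.062384, so
  P(structural fatigue | strain alarm, ¬overloaded truck) = 0.062384 / 0.070984 ≈ 0.8788
With overloaded truck excluded, structural fatigue must carry more of the explanatory weight for the strain alarm.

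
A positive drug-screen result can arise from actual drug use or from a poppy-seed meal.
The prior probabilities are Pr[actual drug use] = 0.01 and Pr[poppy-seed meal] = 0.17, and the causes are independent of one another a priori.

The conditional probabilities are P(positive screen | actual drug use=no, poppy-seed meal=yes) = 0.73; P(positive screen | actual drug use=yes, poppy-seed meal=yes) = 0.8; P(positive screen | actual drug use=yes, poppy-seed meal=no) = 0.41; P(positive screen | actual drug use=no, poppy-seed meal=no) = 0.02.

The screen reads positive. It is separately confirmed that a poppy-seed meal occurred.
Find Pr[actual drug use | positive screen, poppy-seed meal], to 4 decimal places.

Pr[actual drug use | positive screen, poppy-seed meal] ≈ 0.0109

For the numerator, keep only actual drug use=true terms: 0.8×0.01 = 0.008000
The normalizing constant is 0.73×0.99 + 0.8×0.01 = 0.730700
Posterior = 0.008000 / 0.730700 ≈ 0.0109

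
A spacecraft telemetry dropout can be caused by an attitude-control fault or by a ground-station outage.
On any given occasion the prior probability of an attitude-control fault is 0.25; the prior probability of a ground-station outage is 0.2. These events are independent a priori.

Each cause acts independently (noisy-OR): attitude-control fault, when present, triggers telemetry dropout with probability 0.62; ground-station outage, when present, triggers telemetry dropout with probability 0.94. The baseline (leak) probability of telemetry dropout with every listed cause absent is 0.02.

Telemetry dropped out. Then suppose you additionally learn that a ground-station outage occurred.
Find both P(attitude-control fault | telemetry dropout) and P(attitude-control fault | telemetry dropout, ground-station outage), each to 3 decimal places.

Under noisy-OR, P(telemetry dropout | causes) = 1 − (1−0.02)·∏(1−qᵢ) over the active causes.
P(telemetry dropout) = 0.02×0.75×0.8 + 0.9412×0.75×0.2 + 0.6276×0.25×0.8 + 0.977656×0.25×0.2 = 0.012000 + 0.141180 + 0.125520 + 0.048883 = 0.327583
The attitude-control fault-present share is 0.125520 + 0.048883 = 0.174403.
So P(attitude-control fault | telemetry dropout) = 0.174403/0.327583 ≈ 0.532.

Now also conditioning on ground-station outage=true:
Sum P(telemetry dropout|·) weighted by the priors over both values of attitude-control fault:
  P(telemetry dropout | ground-station outage) = 0.9412*0.75 + 0.977656*0.25
        = 0.705900 + 0.244414 = 0.950314
Configurations with attitude-control fault contribute 0.244414, so
  P(attitude-control fault | telemetry dropout, ground-station outage) = 0.244414 / 0.950314 ≈ 0.257

P(attitude-control fault | telemetry dropout) ≈ 0.532; P(attitude-control fault | telemetry dropout, ground-station outage) ≈ 0.257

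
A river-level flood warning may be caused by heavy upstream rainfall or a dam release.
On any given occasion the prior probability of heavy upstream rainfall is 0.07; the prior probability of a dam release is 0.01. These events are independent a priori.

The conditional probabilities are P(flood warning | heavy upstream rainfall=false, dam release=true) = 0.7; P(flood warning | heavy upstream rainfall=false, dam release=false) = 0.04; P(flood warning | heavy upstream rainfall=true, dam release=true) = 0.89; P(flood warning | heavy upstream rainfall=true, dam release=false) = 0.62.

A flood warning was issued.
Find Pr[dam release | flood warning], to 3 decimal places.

For the numerator, keep only dam release=true terms: 0.006510 + 0.000623 = 0.007133
Normalizer over all consistent configurations: 0.04·0.93·0.99 + 0.7·0.93·0.01 + 0.62·0.07·0.99 + 0.89·0.07·0.01 = 0.086927
Posterior = 0.007133 / 0.086927 ≈ 0.082

Pr[dam release | flood warning] ≈ 0.082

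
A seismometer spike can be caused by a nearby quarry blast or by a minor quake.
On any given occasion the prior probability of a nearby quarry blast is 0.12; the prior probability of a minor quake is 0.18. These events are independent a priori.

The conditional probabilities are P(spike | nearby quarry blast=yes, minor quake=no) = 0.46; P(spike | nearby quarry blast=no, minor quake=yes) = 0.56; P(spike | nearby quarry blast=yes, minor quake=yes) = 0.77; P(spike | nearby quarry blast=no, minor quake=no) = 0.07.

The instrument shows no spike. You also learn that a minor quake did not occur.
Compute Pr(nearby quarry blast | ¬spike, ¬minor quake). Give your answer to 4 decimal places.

P(¬spike | ¬minor quake) = 0.93×0.88 + 0.54×0.12 = 0.818400 + 0.064800 = 0.883200
Of this, 0.064800 comes from 0.54×0.12 (the nearby quarry blast=true cases).
P(nearby quarry blast | ¬spike, ¬minor quake) = 0.064800 / 0.883200 ≈ 0.0734

Pr(nearby quarry blast | ¬spike, ¬minor quake) ≈ 0.0734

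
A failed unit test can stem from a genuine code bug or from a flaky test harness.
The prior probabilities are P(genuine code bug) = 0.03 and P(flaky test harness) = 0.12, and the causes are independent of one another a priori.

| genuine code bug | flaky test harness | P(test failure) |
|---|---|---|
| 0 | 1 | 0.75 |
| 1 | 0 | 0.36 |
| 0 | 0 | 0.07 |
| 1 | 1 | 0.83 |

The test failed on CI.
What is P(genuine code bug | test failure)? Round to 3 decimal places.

P(test failure) = 0.07*0.97*0.88 + 0.75*0.97*0.12 + 0.36*0.03*0.88 + 0.83*0.03*0.12 = 0.059752 + 0.087300 + 0.009504 + 0.002988 = 0.159544
The genuine code bug-present share is 0.009504 + 0.002988 = 0.012492.
P(genuine code bug | test failure) = 0.012492 / 0.159544 ≈ 0.078

P(genuine code bug | test failure) ≈ 0.078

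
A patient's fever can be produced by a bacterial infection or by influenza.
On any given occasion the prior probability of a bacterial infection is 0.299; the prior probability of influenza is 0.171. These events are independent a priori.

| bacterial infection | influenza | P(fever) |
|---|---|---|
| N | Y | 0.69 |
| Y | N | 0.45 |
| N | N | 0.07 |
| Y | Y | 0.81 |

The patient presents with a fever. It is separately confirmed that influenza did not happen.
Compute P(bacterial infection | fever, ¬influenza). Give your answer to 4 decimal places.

P(bacterial infection | fever, ¬influenza) ≈ 0.7328

P(fever | ¬influenza) = 0.07·0.701 + 0.45·0.299 = 0.049070 + 0.134550 = 0.183620
Restricting to configurations with bacterial infection present: 0.45·0.299 = 0.134550.
So P(bacterial infection | fever, ¬influenza) = 0.134550/0.183620 ≈ 0.7328.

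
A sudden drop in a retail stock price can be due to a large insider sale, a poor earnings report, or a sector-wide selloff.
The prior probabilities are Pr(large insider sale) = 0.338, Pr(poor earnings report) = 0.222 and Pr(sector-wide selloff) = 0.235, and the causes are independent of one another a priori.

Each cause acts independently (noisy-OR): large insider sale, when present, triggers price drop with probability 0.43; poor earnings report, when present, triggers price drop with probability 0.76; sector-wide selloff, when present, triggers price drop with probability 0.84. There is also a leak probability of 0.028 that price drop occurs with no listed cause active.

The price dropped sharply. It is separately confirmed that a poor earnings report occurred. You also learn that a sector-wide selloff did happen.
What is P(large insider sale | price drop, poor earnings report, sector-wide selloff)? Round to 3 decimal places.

P(large insider sale | price drop, poor earnings report, sector-wide selloff) ≈ 0.342

Under noisy-OR, P(price drop | causes) = 1 − (1−0.028)·∏(1−qᵢ) over the active causes.
Weight on large insider sale=true, given the evidence: 0.978725*0.338 = 0.330809
Normalizer over all consistent configurations: 0.962675*0.662 + 0.978725*0.338 = 0.968100
P(large insider sale | price drop, poor earnings report, sector-wide selloff) = 0.330809/0.968100 ≈ 0.342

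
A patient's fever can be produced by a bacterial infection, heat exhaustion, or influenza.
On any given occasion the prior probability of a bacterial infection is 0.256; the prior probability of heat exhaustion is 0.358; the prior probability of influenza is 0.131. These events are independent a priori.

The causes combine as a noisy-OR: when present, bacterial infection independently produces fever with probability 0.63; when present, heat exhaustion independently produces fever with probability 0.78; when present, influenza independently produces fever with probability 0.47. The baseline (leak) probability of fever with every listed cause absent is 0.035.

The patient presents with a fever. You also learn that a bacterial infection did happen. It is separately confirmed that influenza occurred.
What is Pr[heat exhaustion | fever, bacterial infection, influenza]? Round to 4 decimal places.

Under noisy-OR, P(fever | causes) = 1 − (1−0.035)·∏(1−qᵢ) over the active causes.
Numerator (weight on configurations with heat exhaustion): 0.958368*0.358 = 0.343096
Normalizer over all consistent configurations: 0.810763*0.642 + 0.958368*0.358 = 0.863606
P(heat exhaustion | fever, bacterial infection, influenza) = 0.343096/0.863606 ≈ 0.3973

Pr[heat exhaustion | fever, bacterial infection, influenza] ≈ 0.3973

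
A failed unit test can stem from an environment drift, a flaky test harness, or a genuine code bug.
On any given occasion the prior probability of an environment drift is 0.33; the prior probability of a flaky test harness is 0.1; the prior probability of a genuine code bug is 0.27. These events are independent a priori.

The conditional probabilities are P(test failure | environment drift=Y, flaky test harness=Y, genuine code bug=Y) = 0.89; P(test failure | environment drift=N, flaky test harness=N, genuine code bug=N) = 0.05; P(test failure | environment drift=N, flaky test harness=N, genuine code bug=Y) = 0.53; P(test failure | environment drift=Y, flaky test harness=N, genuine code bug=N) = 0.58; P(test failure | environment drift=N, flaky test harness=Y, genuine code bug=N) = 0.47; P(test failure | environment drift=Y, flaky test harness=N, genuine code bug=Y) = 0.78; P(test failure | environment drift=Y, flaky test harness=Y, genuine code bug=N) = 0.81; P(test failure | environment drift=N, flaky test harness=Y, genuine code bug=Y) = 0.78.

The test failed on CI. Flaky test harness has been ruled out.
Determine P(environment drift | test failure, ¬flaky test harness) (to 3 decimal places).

P(test failure | ¬flaky test harness) = 0.05*0.67*0.73 + 0.53*0.67*0.27 + 0.58*0.33*0.73 + 0.78*0.33*0.27 = 0.024455 + 0.095877 + 0.139722 + 0.069498 = 0.329552
Restricting to configurations with environment drift present: 0.139722 + 0.069498 = 0.209220.
Hence the posterior is 0.209220/0.329552 ≈ 0.635.

P(environment drift | test failure, ¬flaky test harness) ≈ 0.635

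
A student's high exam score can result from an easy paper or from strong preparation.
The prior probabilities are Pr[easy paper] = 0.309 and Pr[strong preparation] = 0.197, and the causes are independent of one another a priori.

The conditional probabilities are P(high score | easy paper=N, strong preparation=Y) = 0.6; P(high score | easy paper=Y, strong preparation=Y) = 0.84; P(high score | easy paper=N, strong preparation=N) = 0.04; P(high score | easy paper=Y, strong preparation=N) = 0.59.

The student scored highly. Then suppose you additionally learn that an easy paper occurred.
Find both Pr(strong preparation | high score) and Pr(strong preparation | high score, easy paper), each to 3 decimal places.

Pr(strong preparation | high score) ≈ 0.441; Pr(strong preparation | high score, easy paper) ≈ 0.259

Enumerate the 4 (easy paper, strong preparation) configurations and weight by the priors:
  P(high score) = 0.04×0.691×0.803 + 0.6×0.691×0.197 + 0.59×0.309×0.803 + 0.84×0.309×0.197
        = 0.022195 + 0.081676 + 0.146395 + 0.051133 = 0.301399
Keeping only the strong preparation-present terms gives 0.132809, so
  P(strong preparation | high score) = 0.132809 / 0.301399 ≈ 0.441

With the extra evidence:
P(high score | easy paper) = 0.59*0.803 + 0.84*0.197 = 0.473770 + 0.165480 = 0.639250
The strong preparation-present share is 0.84*0.197 = 0.165480.
P(strong preparation | high score, easy paper) = 0.165480 / 0.639250 ≈ 0.259
This is intercausal reasoning (explaining away): once easy paper accounts for the high score, strong preparation becomes less likely.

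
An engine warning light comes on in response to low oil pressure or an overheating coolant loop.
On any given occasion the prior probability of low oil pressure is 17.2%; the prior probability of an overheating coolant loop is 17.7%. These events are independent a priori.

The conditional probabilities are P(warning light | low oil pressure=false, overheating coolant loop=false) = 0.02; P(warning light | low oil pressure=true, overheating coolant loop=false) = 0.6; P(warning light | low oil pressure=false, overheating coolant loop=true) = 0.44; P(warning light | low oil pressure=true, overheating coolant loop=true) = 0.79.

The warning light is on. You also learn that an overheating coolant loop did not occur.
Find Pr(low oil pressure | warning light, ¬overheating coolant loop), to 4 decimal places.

P(warning light | ¬overheating coolant loop) = 0.02·0.828 + 0.6·0.172 = 0.016560 + 0.103200 = 0.119760
The low oil pressure-present share is 0.6·0.172 = 0.103200.
Hence the posterior is 0.103200/0.119760 ≈ 0.8617.

Pr(low oil pressure | warning light, ¬overheating coolant loop) ≈ 0.8617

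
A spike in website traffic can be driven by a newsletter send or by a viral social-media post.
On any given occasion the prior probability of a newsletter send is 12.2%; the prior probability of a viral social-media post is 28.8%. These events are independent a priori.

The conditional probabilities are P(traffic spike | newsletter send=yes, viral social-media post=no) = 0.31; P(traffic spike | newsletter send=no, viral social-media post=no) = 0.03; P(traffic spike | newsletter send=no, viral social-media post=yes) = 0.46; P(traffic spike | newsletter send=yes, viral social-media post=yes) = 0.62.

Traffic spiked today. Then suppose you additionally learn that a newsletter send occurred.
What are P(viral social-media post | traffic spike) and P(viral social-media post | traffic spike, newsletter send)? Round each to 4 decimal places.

Sum P(traffic spike|·) weighted by the priors over the 4 (newsletter send, viral social-media post) configurations:
  P(traffic spike) = 0.03×0.878×0.712 + 0.46×0.878×0.288 + 0.31×0.122×0.712 + 0.62×0.122×0.288
        = 0.018754 + 0.116317 + 0.026928 + 0.021784 = 0.183783
Keeping only the viral social-media post-present terms gives 0.138101, so
  P(viral social-media post | traffic spike) = 0.138101 / 0.183783 ≈ 0.7514

With the extra evidence:
Enumerate both values of viral social-media post and weight by the priors:
  P(traffic spike | newsletter send) = 0.31*0.712 + 0.62*0.288
        = 0.220720 + 0.178560 = 0.399280
The terms with viral social-media post present sum to 0.178560, so
  P(viral social-media post | traffic spike, newsletter send) = 0.178560 / 0.399280 ≈ 0.4472
Conditioning on newsletter send lowers the posterior on viral social-media post: the classic explaining-away effect in a common-effect structure.

P(viral social-media post | traffic spike) ≈ 0.7514; P(viral social-media post | traffic spike, newsletter send) ≈ 0.4472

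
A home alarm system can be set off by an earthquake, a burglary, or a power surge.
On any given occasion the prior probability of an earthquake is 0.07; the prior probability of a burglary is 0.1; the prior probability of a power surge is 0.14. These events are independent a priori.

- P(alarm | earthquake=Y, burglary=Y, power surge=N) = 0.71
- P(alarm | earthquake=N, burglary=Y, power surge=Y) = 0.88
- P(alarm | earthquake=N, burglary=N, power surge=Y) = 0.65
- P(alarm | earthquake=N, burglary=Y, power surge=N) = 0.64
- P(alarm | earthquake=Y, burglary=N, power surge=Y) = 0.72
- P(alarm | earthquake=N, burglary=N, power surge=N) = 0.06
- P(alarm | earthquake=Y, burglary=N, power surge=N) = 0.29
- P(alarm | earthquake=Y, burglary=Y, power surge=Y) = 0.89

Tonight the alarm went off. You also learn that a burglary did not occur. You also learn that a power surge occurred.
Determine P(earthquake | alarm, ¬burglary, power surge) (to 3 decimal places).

By total probability over both values of earthquake:
  P(alarm | ¬burglary, power surge) = 0.65·0.93 + 0.72·0.07
        = 0.604500 + 0.050400 = 0.654900
Keeping only the earthquake-present terms gives 0.050400, so
  P(earthquake | alarm, ¬burglary, power surge) = 0.050400 / 0.654900 ≈ 0.077

P(earthquake | alarm, ¬burglary, power surge) ≈ 0.077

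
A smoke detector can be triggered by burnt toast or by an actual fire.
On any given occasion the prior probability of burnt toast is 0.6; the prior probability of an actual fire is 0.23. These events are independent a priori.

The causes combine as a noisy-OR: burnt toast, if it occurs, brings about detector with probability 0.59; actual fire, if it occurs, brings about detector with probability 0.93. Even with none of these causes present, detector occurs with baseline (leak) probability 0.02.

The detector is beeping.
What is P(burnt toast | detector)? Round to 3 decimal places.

Under noisy-OR, P(detector | causes) = 1 − (1−0.02)·∏(1−qᵢ) over the active causes.
P(detector) = 0.02*0.4*0.77 + 0.9314*0.4*0.23 + 0.5982*0.6*0.77 + 0.971874*0.6*0.23 = 0.006160 + 0.085689 + 0.276368 + 0.134119 = 0.502336
Restricting to configurations with burnt toast present: 0.276368 + 0.134119 = 0.410487.
So P(burnt toast | detector) = 0.410487/0.502336 ≈ 0.817.

P(burnt toast | detector) ≈ 0.817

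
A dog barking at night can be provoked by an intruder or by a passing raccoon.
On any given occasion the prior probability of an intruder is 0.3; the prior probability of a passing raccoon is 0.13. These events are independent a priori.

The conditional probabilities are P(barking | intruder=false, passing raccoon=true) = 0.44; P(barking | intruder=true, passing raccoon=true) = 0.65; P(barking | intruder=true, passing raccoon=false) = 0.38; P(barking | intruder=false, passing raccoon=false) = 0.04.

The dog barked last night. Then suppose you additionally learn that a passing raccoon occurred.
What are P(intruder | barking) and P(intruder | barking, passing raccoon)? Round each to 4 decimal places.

P(intruder | barking) ≈ 0.6591; P(intruder | barking, passing raccoon) ≈ 0.3877

Weight on intruder=true, given the evidence: 0.099180 + 0.025350 = 0.124530
Denominator P(barking): 0.04·0.7·0.87 + 0.44·0.7·0.13 + 0.38·0.3·0.87 + 0.65·0.3·0.13 = 0.188930
Posterior = 0.124530 / 0.188930 ≈ 0.6591

With the extra evidence:
P(barking | passing raccoon) = 0.44·0.7 + 0.65·0.3 = 0.308000 + 0.195000 = 0.503000
The intruder-present share is 0.65·0.3 = 0.195000.
Hence the posterior is 0.195000/0.503000 ≈ 0.3877.
The drop from 0.6591 to 0.3877 is the explaining-away (discounting) effect.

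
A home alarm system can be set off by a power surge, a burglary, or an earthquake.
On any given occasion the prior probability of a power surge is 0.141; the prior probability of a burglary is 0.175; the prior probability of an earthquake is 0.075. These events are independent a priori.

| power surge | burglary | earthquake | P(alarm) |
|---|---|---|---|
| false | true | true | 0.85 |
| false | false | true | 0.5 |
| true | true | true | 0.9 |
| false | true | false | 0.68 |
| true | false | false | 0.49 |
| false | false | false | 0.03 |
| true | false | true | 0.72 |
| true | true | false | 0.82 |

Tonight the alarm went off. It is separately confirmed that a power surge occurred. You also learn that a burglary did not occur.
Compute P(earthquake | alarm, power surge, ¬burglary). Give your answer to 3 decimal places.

P(alarm | power surge, ¬burglary) = 0.49·0.925 + 0.72·0.075 = 0.453250 + 0.054000 = 0.507250
Restricting to configurations with earthquake present: 0.72·0.075 = 0.054000.
P(earthquake | alarm, power surge, ¬burglary) = 0.054000 / 0.507250 ≈ 0.106

P(earthquake | alarm, power surge, ¬burglary) ≈ 0.106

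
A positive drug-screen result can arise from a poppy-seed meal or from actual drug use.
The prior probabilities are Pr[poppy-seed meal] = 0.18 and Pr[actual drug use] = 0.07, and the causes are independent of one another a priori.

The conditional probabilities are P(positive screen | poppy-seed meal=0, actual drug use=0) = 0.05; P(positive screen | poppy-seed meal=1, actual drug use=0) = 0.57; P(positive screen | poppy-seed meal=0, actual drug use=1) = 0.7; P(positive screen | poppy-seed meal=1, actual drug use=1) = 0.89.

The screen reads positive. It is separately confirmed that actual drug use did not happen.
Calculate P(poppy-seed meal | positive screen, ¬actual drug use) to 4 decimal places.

P(poppy-seed meal | positive screen, ¬actual drug use) ≈ 0.7145

P(positive screen | ¬actual drug use) = 0.05*0.82 + 0.57*0.18 = 0.041000 + 0.102600 = 0.143600
Restricting to configurations with poppy-seed meal present: 0.57*0.18 = 0.102600.
P(poppy-seed meal | positive screen, ¬actual drug use) = 0.102600 / 0.143600 ≈ 0.7145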